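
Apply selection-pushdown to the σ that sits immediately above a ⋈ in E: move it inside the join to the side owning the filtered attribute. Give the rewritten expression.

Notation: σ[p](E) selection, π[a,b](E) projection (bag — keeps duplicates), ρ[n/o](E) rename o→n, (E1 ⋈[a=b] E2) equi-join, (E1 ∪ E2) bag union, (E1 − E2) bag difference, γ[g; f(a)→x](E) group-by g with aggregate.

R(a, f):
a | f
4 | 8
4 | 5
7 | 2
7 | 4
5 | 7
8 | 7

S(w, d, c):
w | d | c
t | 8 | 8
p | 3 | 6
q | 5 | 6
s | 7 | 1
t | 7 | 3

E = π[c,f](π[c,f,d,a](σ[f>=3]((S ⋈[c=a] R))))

σ filters on f, owned by the right side.
E' = π[c,f](π[c,f,d,a]((S ⋈[c=a] σ[f>=3](R))))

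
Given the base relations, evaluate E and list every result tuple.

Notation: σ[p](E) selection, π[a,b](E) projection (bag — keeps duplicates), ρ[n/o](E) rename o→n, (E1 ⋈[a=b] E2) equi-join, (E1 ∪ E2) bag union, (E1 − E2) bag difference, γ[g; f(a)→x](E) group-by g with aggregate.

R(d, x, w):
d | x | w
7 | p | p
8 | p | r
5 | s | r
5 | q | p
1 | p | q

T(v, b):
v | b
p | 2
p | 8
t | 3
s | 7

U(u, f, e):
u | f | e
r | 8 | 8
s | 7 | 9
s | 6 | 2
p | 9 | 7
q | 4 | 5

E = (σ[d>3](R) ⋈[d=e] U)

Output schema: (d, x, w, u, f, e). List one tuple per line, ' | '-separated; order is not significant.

Stepwise |·|:
  R → 5
  σ[d>3](R) → 4
  U → 5
  (σ[d>3](R) ⋈[d=e] U) → 4

== RESULT ==
d | x | w | u | f | e
5 | q | p | q | 4 | 5
5 | s | r | q | 4 | 5
7 | p | p | p | 9 | 7
8 | p | r | r | 8 | 8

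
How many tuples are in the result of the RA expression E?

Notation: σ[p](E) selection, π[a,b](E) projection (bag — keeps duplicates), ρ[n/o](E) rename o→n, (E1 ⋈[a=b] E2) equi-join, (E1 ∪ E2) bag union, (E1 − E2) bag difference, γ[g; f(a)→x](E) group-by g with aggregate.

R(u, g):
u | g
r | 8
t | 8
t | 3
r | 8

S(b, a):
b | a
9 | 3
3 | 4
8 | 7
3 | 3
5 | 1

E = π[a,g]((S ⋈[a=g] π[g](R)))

Row counts bottom-up:
  S → 5
  R → 4
  π[g](R) → 4
  (S ⋈[a=g] π[g](R)) → 2
  π[a,g]((S ⋈[a=g] π[g](R))) → 2

|E| = 2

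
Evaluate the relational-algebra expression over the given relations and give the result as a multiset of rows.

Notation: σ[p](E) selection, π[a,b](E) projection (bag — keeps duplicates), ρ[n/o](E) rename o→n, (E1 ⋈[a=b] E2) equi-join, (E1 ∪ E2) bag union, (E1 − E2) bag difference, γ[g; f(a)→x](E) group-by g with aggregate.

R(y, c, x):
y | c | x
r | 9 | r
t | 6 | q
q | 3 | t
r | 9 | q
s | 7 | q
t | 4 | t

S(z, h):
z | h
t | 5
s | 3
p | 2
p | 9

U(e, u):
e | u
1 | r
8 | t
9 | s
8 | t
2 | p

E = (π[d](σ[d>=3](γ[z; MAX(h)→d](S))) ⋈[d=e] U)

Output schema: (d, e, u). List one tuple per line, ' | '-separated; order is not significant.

Stepwise |·|:
  S → 4
  γ[z; MAX(h)→d](S) → 3
  σ[d>=3](γ[z; MAX(h)→d](S)) → 3
  π[d](σ[d>=3](γ[z; MAX(h)→d](S))) → 3
  U → 5
  (π[d](σ[d>=3](γ[z; MAX(h)→d](S))) ⋈[d=e] U) → 1

== RESULT ==
d | e | u
9 | 9 | s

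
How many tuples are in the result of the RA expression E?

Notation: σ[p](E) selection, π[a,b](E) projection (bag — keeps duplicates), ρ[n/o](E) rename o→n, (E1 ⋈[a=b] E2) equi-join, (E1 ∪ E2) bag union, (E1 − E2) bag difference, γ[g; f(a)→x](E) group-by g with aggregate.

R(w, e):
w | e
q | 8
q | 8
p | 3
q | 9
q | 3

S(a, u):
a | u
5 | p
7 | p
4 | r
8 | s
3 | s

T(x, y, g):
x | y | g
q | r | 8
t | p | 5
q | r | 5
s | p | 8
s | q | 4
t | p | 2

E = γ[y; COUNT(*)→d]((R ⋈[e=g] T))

Stepwise |·|:
  R → 5
  T → 6
  (R ⋈[e=g] T) → 4
  γ[y; COUNT(*)→d]((R ⋈[e=g] T)) → 2

|E| = 2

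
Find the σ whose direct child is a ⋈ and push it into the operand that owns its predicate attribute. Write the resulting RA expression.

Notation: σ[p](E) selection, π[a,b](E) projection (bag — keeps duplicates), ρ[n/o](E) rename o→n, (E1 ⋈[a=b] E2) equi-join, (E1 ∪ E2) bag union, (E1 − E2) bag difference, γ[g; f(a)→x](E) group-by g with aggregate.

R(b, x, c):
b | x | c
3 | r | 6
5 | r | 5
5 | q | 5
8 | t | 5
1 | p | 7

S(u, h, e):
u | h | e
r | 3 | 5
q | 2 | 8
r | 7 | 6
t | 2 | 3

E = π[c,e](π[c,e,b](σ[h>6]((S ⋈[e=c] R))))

σ filters on h, owned by the left side.
E' = π[c,e](π[c,e,b]((σ[h>6](S) ⋈[e=c] R)))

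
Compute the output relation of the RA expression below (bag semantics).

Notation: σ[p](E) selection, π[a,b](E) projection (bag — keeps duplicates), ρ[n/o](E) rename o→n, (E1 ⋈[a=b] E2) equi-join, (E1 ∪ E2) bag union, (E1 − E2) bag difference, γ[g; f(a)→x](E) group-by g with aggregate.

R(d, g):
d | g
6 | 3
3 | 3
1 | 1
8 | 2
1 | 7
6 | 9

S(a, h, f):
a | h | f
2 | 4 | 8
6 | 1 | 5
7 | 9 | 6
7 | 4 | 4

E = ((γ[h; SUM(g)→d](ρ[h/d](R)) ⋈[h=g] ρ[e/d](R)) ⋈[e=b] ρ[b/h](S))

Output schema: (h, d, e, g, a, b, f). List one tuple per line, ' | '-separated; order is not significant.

Stepwise |·|:
  R → 6
  ρ[h/d](R) → 6
  γ[h; SUM(g)→d](ρ[h/d](R)) → 4
  R → 6
  ρ[e/d](R) → 6
  (γ[h; SUM(g)→d](ρ[h/d](R)) ⋈[h=g] ρ[e/d](R)) → 3
  S → 4
  ρ[b/h](S) → 4
  ((γ[h; SUM(g)→d](ρ[h/d](R)) ⋈[h=g] ρ[e/d](R)) ⋈[e=b] ρ[b/h](S)) → 1

== RESULT ==
h | d | e | g | a | b | f
1 | 8 | 1 | 1 | 6 | 1 | 5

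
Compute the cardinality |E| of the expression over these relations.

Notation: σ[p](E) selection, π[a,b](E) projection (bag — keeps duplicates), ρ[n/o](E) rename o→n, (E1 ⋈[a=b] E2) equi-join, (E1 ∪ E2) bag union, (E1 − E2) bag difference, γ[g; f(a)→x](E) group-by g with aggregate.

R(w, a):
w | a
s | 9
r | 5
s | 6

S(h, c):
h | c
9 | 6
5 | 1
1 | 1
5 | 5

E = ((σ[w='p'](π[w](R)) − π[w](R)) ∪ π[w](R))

Row counts bottom-up:
  R → 3
  π[w](R) → 3
  σ[w='p'](π[w](R)) → 0
  R → 3
  π[w](R) → 3
  (σ[w='p'](π[w](R)) − π[w](R)) → 0
  R → 3
  π[w](R) → 3
  ((σ[w='p'](π[w](R)) − π[w](R)) ∪ π[w](R)) → 3

|E| = 3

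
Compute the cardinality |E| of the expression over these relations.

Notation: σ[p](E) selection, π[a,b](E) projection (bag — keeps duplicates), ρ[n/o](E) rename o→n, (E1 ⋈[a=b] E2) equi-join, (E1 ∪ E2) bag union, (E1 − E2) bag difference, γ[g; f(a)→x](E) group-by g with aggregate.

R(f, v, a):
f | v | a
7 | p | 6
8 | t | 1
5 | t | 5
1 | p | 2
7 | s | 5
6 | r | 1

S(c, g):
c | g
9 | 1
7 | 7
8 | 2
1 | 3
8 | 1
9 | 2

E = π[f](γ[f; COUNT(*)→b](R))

Row counts bottom-up:
  R → 6
  γ[f; COUNT(*)→b](R) → 5
  π[f](γ[f; COUNT(*)→b](R)) → 5

|E| = 5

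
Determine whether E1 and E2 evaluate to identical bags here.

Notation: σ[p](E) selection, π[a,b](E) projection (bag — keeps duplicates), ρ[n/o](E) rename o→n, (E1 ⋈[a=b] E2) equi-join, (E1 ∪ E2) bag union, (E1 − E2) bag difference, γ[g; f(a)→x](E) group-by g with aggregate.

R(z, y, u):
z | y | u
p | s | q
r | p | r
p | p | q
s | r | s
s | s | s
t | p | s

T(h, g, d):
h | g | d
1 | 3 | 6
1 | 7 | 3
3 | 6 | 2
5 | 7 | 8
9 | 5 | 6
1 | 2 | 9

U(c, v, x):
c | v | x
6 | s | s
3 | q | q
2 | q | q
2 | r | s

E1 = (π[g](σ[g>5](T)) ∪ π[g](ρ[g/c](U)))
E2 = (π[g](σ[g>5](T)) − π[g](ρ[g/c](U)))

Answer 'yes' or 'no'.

E1 subexpression sizes:
  T → 6
  σ[g>5](T) → 3
  π[g](σ[g>5](T)) → 3
  U → 4
  ρ[g/c](U) → 4
  π[g](ρ[g/c](U)) → 4
  (π[g](σ[g>5](T)) ∪ π[g](ρ[g/c](U))) → 7
E2 subexpression sizes:
  T → 6
  σ[g>5](T) → 3
  π[g](σ[g>5](T)) → 3
  U → 4
  ρ[g/c](U) → 4
  π[g](ρ[g/c](U)) → 4
  (π[g](σ[g>5](T)) − π[g](ρ[g/c](U))) → 2

E1 result:
g
2
2
3
6
6
7
7
E2 result:
g
7
7
Witness: (6,) appears 2× in E1 but 0× in E2.

no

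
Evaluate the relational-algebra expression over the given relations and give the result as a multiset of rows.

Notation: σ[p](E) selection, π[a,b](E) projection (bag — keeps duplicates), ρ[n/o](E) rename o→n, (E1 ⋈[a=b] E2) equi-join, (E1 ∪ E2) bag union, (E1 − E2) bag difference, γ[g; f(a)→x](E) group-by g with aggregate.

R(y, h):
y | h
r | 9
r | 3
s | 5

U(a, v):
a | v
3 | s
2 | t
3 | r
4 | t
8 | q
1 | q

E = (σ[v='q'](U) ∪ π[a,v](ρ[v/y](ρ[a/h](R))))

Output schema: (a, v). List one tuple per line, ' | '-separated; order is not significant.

Subexpression sizes:
  U → 6
  σ[v='q'](U) → 2
  R → 3
  ρ[a/h](R) → 3
  ρ[v/y](ρ[a/h](R)) → 3
  π[a,v](ρ[v/y](ρ[a/h](R))) → 3
  (σ[v='q'](U) ∪ π[a,v](ρ[v/y](ρ[a/h](R)))) → 5

== RESULT ==
a | v
1 | q
3 | r
5 | s
8 | q
9 | r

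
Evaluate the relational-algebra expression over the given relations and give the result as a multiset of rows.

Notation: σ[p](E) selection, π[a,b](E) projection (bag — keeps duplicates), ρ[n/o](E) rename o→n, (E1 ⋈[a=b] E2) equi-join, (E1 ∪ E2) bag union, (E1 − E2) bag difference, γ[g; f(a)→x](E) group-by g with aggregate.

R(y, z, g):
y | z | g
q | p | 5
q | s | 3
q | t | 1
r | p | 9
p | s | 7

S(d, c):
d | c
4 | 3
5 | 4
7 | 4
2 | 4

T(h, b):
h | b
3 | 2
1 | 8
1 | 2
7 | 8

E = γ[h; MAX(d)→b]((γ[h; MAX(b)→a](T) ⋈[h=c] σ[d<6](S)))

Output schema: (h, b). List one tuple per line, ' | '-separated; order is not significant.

Row counts bottom-up:
  T → 4
  γ[h; MAX(b)→a](T) → 3
  S → 4
  σ[d<6](S) → 3
  (γ[h; MAX(b)→a](T) ⋈[h=c] σ[d<6](S)) → 1
  γ[h; MAX(d)→b]((γ[h; MAX(b)→a](T) ⋈[h=c] σ[d<6](S))) → 1

== RESULT ==
h | b
3 | 4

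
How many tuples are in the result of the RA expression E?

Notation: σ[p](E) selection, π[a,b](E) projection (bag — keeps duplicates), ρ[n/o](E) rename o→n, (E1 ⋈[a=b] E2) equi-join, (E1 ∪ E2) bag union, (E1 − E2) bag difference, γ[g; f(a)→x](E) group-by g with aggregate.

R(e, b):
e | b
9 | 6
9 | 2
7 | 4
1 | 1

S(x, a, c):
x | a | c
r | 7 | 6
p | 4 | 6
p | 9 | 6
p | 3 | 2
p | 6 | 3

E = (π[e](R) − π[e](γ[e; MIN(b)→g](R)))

Per-node cardinality:
  R → 4
  π[e](R) → 4
  R → 4
  γ[e; MIN(b)→g](R) → 3
  π[e](γ[e; MIN(b)→g](R)) → 3
  (π[e](R) − π[e](γ[e; MIN(b)→g](R))) → 1

|E| = 1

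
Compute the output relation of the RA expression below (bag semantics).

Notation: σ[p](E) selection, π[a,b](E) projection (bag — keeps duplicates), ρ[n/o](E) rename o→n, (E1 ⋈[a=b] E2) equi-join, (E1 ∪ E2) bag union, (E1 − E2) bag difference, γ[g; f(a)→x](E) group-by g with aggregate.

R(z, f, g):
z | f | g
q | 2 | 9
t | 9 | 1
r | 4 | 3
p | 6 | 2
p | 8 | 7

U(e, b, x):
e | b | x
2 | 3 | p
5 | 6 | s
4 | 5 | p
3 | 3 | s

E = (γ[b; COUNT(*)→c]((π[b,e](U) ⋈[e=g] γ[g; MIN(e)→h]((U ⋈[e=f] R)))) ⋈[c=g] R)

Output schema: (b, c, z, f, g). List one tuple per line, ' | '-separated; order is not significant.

Subexpression sizes:
  U → 4
  π[b,e](U) → 4
  U → 4
  R → 5
  (U ⋈[e=f] R) → 2
  γ[g; MIN(e)→h]((U ⋈[e=f] R)) → 2
  (π[b,e](U) ⋈[e=g] γ[g; MIN(e)→h]((U ⋈[e=f] R))) → 1
  γ[b; COUNT(*)→c]((π[b,e](U) ⋈[e=g] γ[g; MIN(e)→h]((U ⋈[e=f] R)))) → 1
  R → 5
  (γ[b; COUNT(*)→c]((π[b,e](U) ⋈[e=g] γ[g; MIN(e)→h]((U ⋈[e=f] R)))) ⋈[c=g] R) → 1

== RESULT ==
b | c | z | f | g
3 | 1 | t | 9 | 1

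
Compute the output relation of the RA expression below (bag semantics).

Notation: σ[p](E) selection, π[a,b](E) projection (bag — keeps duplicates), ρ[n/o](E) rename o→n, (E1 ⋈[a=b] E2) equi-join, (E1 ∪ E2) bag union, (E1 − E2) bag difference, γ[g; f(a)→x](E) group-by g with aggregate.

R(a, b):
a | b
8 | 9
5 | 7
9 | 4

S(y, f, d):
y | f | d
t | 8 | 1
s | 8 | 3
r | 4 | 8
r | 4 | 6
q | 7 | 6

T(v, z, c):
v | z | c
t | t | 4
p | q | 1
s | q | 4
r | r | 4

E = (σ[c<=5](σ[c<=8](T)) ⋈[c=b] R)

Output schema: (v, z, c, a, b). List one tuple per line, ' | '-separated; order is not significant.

Stepwise |·|:
  T → 4
  σ[c<=8](T) → 4
  σ[c<=5](σ[c<=8](T)) → 4
  R → 3
  (σ[c<=5](σ[c<=8](T)) ⋈[c=b] R) → 3

== RESULT ==
v | z | c | a | b
r | r | 4 | 9 | 4
s | q | 4 | 9 | 4
t | t | 4 | 9 | 4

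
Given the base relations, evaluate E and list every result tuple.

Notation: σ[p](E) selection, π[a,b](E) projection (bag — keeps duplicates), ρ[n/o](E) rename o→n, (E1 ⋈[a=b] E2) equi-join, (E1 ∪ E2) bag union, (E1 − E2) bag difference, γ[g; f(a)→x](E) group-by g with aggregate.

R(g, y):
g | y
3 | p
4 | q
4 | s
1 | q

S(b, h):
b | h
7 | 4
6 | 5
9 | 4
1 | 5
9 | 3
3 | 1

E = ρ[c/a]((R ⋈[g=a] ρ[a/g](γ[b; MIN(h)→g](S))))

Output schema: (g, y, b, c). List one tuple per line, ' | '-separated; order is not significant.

Per-node cardinality:
  R → 4
  S → 6
  γ[b; MIN(h)→g](S) → 5
  ρ[a/g](γ[b; MIN(h)→g](S)) → 5
  (R ⋈[g=a] ρ[a/g](γ[b; MIN(h)→g](S))) → 4
  ρ[c/a]((R ⋈[g=a] ρ[a/g](γ[b; MIN(h)→g](S)))) → 4

== RESULT ==
g | y | b | c
1 | q | 3 | 1
3 | p | 9 | 3
4 | q | 7 | 4
4 | s | 7 | 4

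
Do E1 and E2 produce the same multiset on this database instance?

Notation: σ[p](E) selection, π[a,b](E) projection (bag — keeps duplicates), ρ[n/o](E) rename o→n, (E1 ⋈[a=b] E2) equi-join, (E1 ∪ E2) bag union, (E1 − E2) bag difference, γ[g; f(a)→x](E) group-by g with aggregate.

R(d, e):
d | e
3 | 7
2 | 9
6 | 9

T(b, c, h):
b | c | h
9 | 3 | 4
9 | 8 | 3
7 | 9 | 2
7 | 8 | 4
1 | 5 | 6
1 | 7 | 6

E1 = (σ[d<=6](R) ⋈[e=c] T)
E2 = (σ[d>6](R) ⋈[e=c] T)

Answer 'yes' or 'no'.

E1 stepwise |·|:
  R → 3
  σ[d<=6](R) → 3
  T → 6
  (σ[d<=6](R) ⋈[e=c] T) → 3
E2 stepwise |·|:
  R → 3
  σ[d>6](R) → 0
  T → 6
  (σ[d>6](R) ⋈[e=c] T) → 0

E1 result:
d | e | b | c | h
2 | 9 | 7 | 9 | 2
3 | 7 | 1 | 7 | 6
6 | 9 | 7 | 9 | 2
E2 result:
d | e | b | c | h
(0 rows)
Witness: (2, 9, 7, 9, 2) appears 1× in E1 but 0× in E2.

no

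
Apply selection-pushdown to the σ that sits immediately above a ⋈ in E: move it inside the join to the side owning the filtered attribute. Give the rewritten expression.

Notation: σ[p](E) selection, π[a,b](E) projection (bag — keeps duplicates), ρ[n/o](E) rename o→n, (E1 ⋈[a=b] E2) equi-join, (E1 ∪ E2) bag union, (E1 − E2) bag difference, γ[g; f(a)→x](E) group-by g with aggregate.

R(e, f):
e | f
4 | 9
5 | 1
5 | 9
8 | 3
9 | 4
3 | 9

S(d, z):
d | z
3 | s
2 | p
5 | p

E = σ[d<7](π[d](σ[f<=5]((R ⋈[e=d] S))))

σ filters on f, owned by the left side.
E' = σ[d<7](π[d]((σ[f<=5](R) ⋈[e=d] S)))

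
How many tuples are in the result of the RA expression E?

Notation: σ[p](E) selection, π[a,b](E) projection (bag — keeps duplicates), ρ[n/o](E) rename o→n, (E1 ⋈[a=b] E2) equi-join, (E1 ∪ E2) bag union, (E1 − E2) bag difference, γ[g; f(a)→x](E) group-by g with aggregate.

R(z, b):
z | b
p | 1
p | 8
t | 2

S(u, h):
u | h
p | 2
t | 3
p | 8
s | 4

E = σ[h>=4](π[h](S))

Row counts bottom-up:
  S → 4
  π[h](S) → 4
  σ[h>=4](π[h](S)) → 2

|E| = 2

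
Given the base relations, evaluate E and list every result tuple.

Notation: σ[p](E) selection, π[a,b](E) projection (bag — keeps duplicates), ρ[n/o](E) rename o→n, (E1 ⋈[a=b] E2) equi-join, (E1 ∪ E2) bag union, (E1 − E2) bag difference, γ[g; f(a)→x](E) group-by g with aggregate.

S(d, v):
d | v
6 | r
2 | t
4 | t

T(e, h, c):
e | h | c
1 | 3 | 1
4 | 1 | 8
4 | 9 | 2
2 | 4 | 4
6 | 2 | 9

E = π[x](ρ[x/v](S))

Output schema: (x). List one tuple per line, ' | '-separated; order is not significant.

Subexpression sizes:
  S → 3
  ρ[x/v](S) → 3
  π[x](ρ[x/v](S)) → 3

== RESULT ==
x
r
t
t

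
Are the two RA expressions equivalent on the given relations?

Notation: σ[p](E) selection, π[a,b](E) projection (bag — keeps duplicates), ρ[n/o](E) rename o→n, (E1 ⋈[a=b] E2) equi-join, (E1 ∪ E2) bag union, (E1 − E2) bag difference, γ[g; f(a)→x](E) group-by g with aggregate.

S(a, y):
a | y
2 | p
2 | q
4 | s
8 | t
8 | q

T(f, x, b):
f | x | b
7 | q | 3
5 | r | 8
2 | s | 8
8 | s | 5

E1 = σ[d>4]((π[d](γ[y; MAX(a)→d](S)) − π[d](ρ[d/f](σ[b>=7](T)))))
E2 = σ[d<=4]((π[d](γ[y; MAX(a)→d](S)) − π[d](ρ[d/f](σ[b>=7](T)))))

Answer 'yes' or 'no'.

E1 row counts bottom-up:
  S → 5
  γ[y; MAX(a)→d](S) → 4
  π[d](γ[y; MAX(a)→d](S)) → 4
  T → 4
  σ[b>=7](T) → 2
  ρ[d/f](σ[b>=7](T)) → 2
  π[d](ρ[d/f](σ[b>=7](T))) → 2
  (π[d](γ[y; MAX(a)→d](S)) − π[d](ρ[d/f](σ[b>=7](T)))) → 3
  σ[d>4]((π[d](γ[y; MAX(a)→d](S)) − π[d](ρ[d/f](σ[b>=7](T))))) → 2
E2 row counts bottom-up:
  S → 5
  γ[y; MAX(a)→d](S) → 4
  π[d](γ[y; MAX(a)→d](S)) → 4
  T → 4
  σ[b>=7](T) → 2
  ρ[d/f](σ[b>=7](T)) → 2
  π[d](ρ[d/f](σ[b>=7](T))) → 2
  (π[d](γ[y; MAX(a)→d](S)) − π[d](ρ[d/f](σ[b>=7](T)))) → 3
  σ[d<=4]((π[d](γ[y; MAX(a)→d](S)) − π[d](ρ[d/f](σ[b>=7](T))))) → 1

E1 result:
d
8
8
E2 result:
d
4
Witness: (8,) appears 2× in E1 but 0× in E2.

no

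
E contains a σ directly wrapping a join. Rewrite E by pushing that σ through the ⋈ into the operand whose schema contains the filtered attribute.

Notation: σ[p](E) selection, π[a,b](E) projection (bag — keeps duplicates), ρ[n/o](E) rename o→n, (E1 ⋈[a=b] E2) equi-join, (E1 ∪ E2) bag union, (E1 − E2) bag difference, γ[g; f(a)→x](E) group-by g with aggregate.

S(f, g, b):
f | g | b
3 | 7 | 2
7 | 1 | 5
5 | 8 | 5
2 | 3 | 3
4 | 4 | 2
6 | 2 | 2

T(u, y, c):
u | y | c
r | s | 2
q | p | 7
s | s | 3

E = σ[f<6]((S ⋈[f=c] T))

σ filters on f, owned by the left side.
E' = (σ[f<6](S) ⋈[f=c] T)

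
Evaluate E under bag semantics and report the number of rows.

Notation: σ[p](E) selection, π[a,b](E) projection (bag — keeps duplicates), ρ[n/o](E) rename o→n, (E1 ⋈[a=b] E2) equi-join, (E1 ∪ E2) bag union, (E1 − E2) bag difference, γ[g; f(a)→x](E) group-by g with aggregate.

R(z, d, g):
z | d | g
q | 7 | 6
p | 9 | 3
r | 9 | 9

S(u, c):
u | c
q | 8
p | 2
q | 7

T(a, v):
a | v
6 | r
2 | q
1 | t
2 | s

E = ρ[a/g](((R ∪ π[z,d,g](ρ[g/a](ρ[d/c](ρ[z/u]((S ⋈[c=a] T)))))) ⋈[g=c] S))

Row counts bottom-up:
  R → 3
  S → 3
  T → 4
  (S ⋈[c=a] T) → 2
  ρ[z/u]((S ⋈[c=a] T)) → 2
  ρ[d/c](ρ[z/u]((S ⋈[c=a] T))) → 2
  ρ[g/a](ρ[d/c](ρ[z/u]((S ⋈[c=a] T)))) → 2
  π[z,d,g](ρ[g/a](ρ[d/c](ρ[z/u]((S ⋈[c=a] T))))) → 2
  (R ∪ π[z,d,g](ρ[g/a](ρ[d/c](ρ[z/u]((S ⋈[c=a] T)))))) → 5
  S → 3
  ((R ∪ π[z,d,g](ρ[g/a](ρ[d/c](ρ[z/u]((S ⋈[c=a] T)))))) ⋈[g=c] S) → 2
  ρ[a/g](((R ∪ π[z,d,g](ρ[g/a](ρ[d/c](ρ[z/u]((S ⋈[c=a] T)))))) ⋈[g=c] S)) → 2

|E| = 2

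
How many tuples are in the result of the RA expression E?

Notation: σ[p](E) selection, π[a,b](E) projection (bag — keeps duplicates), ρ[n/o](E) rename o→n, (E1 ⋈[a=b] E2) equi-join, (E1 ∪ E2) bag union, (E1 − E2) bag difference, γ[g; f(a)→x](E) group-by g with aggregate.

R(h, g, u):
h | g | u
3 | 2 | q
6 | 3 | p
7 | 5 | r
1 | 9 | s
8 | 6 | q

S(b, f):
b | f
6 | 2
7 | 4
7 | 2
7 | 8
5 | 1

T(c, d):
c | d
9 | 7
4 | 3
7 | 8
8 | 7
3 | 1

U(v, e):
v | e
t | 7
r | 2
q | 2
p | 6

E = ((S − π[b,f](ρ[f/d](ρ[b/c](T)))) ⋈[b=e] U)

Subexpression sizes:
  S → 5
  T → 5
  ρ[b/c](T) → 5
  ρ[f/d](ρ[b/c](T)) → 5
  π[b,f](ρ[f/d](ρ[b/c](T))) → 5
  (S − π[b,f](ρ[f/d](ρ[b/c](T)))) → 4
  U → 4
  ((S − π[b,f](ρ[f/d](ρ[b/c](T)))) ⋈[b=e] U) → 3

|E| = 3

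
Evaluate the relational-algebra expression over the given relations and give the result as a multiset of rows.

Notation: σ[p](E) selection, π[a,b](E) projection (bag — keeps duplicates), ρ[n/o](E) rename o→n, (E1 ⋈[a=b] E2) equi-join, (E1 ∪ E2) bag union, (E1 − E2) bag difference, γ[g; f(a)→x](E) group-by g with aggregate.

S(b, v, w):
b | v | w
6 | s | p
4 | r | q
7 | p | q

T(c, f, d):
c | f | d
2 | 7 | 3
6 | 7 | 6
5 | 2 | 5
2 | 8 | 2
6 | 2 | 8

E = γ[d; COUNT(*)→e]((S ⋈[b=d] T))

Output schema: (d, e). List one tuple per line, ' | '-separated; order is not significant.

Stepwise |·|:
  S → 3
  T → 5
  (S ⋈[b=d] T) → 1
  γ[d; COUNT(*)→e]((S ⋈[b=d] T)) → 1

== RESULT ==
d | e
6 | 1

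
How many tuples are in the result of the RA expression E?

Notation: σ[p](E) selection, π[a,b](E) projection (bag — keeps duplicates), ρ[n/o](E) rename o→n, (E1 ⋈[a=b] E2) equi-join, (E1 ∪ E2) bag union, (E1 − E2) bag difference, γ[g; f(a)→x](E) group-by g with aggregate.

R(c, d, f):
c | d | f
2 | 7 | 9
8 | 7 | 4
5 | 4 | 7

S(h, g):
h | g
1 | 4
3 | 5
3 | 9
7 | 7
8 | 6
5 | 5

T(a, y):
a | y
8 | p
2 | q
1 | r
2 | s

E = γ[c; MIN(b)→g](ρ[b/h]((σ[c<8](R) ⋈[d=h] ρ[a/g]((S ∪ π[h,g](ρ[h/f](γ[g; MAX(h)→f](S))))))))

Subexpression sizes:
  R → 3
  σ[c<8](R) → 2
  S → 6
  S → 6
  γ[g; MAX(h)→f](S) → 5
  ρ[h/f](γ[g; MAX(h)→f](S)) → 5
  π[h,g](ρ[h/f](γ[g; MAX(h)→f](S))) → 5
  (S ∪ π[h,g](ρ[h/f](γ[g; MAX(h)→f](S)))) → 11
  ρ[a/g]((S ∪ π[h,g](ρ[h/f](γ[g; MAX(h)→f](S))))) → 11
  (σ[c<8](R) ⋈[d=h] ρ[a/g]((S ∪ π[h,g](ρ[h/f](γ[g; MAX(h)→f](S)))))) → 2
  ρ[b/h]((σ[c<8](R) ⋈[d=h] ρ[a/g]((S ∪ π[h,g](ρ[h/f](γ[g; MAX(h)→f](S))))))) → 2
  γ[c; MIN(b)→g](ρ[b/h]((σ[c<8](R) ⋈[d=h] ρ[a/g]((S ∪ π[h,g](ρ[h/f](γ[g; MAX(h)→f](S)))))))) → 1

|E| = 1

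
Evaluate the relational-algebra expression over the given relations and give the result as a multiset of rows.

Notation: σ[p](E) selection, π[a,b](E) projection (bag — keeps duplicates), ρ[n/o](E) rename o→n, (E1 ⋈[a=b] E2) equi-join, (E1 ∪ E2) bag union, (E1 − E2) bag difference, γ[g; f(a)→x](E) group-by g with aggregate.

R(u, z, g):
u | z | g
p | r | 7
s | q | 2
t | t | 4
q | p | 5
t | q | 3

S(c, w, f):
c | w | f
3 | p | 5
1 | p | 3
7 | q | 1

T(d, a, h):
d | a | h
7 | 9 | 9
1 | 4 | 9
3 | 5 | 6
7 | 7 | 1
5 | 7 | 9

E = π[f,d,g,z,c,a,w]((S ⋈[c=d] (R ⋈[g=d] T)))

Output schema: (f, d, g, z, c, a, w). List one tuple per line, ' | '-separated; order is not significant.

Stepwise |·|:
  S → 3
  R → 5
  T → 5
  (R ⋈[g=d] T) → 4
  (S ⋈[c=d] (R ⋈[g=d] T)) → 3
  π[f,d,g,z,c,a,w]((S ⋈[c=d] (R ⋈[g=d] T))) → 3

== RESULT ==
f | d | g | z | c | a | w
1 | 7 | 7 | r | 7 | 7 | q
1 | 7 | 7 | r | 7 | 9 | q
5 | 3 | 3 | q | 3 | 5 | p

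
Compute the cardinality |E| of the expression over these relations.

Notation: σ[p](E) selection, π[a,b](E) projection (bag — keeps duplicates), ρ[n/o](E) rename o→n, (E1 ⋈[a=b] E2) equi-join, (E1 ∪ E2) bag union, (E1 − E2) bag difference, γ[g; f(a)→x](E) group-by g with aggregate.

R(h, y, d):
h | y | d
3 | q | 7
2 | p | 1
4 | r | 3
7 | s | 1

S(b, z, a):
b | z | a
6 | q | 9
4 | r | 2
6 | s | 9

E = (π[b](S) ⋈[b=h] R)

Row counts bottom-up:
  S → 3
  π[b](S) → 3
  R → 4
  (π[b](S) ⋈[b=h] R) → 1

|E| = 1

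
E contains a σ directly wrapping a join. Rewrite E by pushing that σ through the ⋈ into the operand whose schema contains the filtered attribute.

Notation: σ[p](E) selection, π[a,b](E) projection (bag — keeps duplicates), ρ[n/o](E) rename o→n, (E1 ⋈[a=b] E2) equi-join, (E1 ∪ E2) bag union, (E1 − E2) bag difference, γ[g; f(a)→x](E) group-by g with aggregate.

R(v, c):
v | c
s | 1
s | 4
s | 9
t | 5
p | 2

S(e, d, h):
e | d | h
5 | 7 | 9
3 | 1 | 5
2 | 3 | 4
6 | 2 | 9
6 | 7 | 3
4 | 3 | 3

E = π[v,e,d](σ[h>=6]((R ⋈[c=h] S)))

σ filters on h, owned by the right side.
E' = π[v,e,d]((R ⋈[c=h] σ[h>=6](S)))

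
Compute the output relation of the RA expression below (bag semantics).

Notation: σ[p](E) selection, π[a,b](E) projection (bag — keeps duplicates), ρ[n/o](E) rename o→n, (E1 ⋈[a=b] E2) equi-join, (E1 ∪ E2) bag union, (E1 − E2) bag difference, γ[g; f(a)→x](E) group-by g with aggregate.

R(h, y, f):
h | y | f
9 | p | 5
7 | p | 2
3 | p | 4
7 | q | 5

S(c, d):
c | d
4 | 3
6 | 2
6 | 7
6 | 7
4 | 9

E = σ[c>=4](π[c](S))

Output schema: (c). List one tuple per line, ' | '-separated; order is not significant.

Subexpression sizes:
  S → 5
  π[c](S) → 5
  σ[c>=4](π[c](S)) → 5

== RESULT ==
c
4
4
6
6
6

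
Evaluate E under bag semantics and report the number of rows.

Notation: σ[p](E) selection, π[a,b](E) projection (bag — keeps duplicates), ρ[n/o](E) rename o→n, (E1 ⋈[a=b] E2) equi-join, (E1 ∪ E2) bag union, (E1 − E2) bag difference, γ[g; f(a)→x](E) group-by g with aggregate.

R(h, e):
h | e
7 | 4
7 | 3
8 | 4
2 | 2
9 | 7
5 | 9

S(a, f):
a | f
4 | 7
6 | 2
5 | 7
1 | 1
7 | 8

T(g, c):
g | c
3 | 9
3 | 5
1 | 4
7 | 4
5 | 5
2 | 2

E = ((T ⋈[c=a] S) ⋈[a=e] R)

Stepwise |·|:
  T → 6
  S → 5
  (T ⋈[c=a] S) → 4
  R → 6
  ((T ⋈[c=a] S) ⋈[a=e] R) → 4

|E| = 4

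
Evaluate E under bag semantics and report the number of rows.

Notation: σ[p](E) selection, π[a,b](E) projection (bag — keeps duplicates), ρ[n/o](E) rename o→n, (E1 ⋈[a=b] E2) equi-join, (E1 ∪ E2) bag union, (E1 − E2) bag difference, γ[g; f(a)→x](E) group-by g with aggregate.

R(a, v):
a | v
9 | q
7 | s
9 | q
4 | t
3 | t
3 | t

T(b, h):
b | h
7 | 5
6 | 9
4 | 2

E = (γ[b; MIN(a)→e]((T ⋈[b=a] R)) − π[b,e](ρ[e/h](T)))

Per-node cardinality:
  T → 3
  R → 6
  (T ⋈[b=a] R) → 2
  γ[b; MIN(a)→e]((T ⋈[b=a] R)) → 2
  T → 3
  ρ[e/h](T) → 3
  π[b,e](ρ[e/h](T)) → 3
  (γ[b; MIN(a)→e]((T ⋈[b=a] R)) − π[b,e](ρ[e/h](T))) → 2

|E| = 2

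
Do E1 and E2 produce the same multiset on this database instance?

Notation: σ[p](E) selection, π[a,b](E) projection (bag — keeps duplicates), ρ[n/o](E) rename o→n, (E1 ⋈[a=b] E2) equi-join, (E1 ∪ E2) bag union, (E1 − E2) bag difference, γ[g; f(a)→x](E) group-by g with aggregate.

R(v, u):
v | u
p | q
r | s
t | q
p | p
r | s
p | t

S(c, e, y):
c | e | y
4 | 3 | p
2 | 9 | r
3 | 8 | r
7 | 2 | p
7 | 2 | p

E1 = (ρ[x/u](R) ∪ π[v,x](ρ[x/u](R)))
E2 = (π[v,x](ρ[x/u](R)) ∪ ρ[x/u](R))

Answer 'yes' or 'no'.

E1 per-node cardinality:
  R → 6
  ρ[x/u](R) → 6
  R → 6
  ρ[x/u](R) → 6
  π[v,x](ρ[x/u](R)) → 6
  (ρ[x/u](R) ∪ π[v,x](ρ[x/u](R))) → 12
E2 per-node cardinality:
  R → 6
  ρ[x/u](R) → 6
  π[v,x](ρ[x/u](R)) → 6
  R → 6
  ρ[x/u](R) → 6
  (π[v,x](ρ[x/u](R)) ∪ ρ[x/u](R)) → 12

E1 and E2 produce the same multiset:
v | x
p | p
p | p
p | q
p | q
p | t
p | t
r | s
r | s
r | s
r | s
t | q
t | q

yes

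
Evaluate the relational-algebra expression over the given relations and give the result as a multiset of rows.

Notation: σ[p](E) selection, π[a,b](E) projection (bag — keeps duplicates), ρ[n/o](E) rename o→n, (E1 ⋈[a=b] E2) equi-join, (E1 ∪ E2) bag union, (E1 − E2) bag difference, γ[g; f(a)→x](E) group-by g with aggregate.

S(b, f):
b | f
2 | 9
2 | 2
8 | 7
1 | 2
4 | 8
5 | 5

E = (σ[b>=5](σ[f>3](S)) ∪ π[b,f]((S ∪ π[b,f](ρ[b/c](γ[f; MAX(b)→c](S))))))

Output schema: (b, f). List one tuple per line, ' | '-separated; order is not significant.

Subexpression sizes:
  S → 6
  σ[f>3](S) → 4
  σ[b>=5](σ[f>3](S)) → 2
  S → 6
  S → 6
  γ[f; MAX(b)→c](S) → 5
  ρ[b/c](γ[f; MAX(b)→c](S)) → 5
  π[b,f](ρ[b/c](γ[f; MAX(b)→c](S))) → 5
  (S ∪ π[b,f](ρ[b/c](γ[f; MAX(b)→c](S)))) → 11
  π[b,f]((S ∪ π[b,f](ρ[b/c](γ[f; MAX(b)→c](S))))) → 11
  (σ[b>=5](σ[f>3](S)) ∪ π[b,f]((S ∪ π[b,f](ρ[b/c](γ[f; MAX(b)→c](S)))))) → 13

== RESULT ==
b | f
1 | 2
2 | 2
2 | 2
2 | 9
2 | 9
4 | 8
4 | 8
5 | 5
5 | 5
5 | 5
8 | 7
8 | 7
8 | 7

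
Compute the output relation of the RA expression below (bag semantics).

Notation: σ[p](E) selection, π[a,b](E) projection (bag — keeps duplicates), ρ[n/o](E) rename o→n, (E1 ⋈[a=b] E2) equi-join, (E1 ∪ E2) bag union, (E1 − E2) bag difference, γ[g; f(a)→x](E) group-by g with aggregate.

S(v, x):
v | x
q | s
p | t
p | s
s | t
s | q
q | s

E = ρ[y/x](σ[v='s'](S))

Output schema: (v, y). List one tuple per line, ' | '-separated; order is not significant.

Per-node cardinality:
  S → 6
  σ[v='s'](S) → 2
  ρ[y/x](σ[v='s'](S)) → 2

== RESULT ==
v | y
s | q
s | t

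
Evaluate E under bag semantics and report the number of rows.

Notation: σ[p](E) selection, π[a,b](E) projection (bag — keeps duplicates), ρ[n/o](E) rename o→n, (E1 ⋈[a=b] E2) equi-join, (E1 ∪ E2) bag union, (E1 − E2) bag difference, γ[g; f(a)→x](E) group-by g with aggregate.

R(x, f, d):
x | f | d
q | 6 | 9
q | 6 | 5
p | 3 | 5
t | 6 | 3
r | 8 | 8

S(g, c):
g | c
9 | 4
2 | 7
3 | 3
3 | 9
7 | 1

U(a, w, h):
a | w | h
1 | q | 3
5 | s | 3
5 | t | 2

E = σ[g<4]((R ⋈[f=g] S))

Subexpression sizes:
  R → 5
  S → 5
  (R ⋈[f=g] S) → 2
  σ[g<4]((R ⋈[f=g] S)) → 2

|E| = 2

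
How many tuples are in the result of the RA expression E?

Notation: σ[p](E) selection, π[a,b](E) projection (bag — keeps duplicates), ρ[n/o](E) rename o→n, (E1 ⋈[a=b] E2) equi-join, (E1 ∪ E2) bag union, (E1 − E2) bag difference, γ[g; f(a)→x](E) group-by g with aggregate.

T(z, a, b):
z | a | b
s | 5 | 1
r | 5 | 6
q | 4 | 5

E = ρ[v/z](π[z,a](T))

Row counts bottom-up:
  T → 3
  π[z,a](T) → 3
  ρ[v/z](π[z,a](T)) → 3

|E| = 3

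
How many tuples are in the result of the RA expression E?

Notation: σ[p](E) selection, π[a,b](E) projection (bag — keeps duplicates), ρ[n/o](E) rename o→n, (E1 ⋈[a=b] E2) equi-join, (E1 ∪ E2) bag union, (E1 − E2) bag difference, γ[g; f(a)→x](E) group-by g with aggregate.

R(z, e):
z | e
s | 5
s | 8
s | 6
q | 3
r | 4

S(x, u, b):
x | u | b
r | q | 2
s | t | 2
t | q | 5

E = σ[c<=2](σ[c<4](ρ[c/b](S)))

Stepwise |·|:
  S → 3
  ρ[c/b](S) → 3
  σ[c<4](ρ[c/b](S)) → 2
  σ[c<=2](σ[c<4](ρ[c/b](S))) → 2

|E| = 2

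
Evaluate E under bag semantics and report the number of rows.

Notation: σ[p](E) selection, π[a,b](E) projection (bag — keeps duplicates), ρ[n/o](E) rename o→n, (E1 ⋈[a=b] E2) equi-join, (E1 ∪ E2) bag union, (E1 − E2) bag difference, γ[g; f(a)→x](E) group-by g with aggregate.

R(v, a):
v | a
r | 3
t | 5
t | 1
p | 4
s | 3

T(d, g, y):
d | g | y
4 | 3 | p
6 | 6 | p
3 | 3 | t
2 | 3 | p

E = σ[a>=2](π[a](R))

Subexpression sizes:
  R → 5
  π[a](R) → 5
  σ[a>=2](π[a](R)) → 4

|E| = 4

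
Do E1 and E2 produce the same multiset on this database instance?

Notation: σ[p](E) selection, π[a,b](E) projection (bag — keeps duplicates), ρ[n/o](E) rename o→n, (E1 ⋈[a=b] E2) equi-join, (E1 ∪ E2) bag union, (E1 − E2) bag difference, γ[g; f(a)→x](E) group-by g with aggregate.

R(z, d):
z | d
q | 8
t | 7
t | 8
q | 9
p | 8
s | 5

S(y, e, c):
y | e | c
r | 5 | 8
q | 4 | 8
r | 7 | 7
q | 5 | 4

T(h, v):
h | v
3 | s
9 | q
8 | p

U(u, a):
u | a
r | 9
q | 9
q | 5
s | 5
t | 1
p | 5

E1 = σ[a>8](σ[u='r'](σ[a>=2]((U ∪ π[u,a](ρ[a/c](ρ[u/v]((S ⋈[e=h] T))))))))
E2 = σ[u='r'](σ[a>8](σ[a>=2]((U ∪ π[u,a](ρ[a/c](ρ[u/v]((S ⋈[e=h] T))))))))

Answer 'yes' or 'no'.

E1 row counts bottom-up:
  U → 6
  S → 4
  T → 3
  (S ⋈[e=h] T) → 0
  ρ[u/v]((S ⋈[e=h] T)) → 0
  ρ[a/c](ρ[u/v]((S ⋈[e=h] T))) → 0
  π[u,a](ρ[a/c](ρ[u/v]((S ⋈[e=h] T)))) → 0
  (U ∪ π[u,a](ρ[a/c](ρ[u/v]((S ⋈[e=h] T))))) → 6
  σ[a>=2]((U ∪ π[u,a](ρ[a/c](ρ[u/v]((S ⋈[e=h] T)))))) → 5
  σ[u='r'](σ[a>=2]((U ∪ π[u,a](ρ[a/c](ρ[u/v]((S ⋈[e=h] T))))))) → 1
  σ[a>8](σ[u='r'](σ[a>=2]((U ∪ π[u,a](ρ[a/c](ρ[u/v]((S ⋈[e=h] T)))))))) → 1
E2 row counts bottom-up:
  U → 6
  S → 4
  T → 3
  (S ⋈[e=h] T) → 0
  ρ[u/v]((S ⋈[e=h] T)) → 0
  ρ[a/c](ρ[u/v]((S ⋈[e=h] T))) → 0
  π[u,a](ρ[a/c](ρ[u/v]((S ⋈[e=h] T)))) → 0
  (U ∪ π[u,a](ρ[a/c](ρ[u/v]((S ⋈[e=h] T))))) → 6
  σ[a>=2]((U ∪ π[u,a](ρ[a/c](ρ[u/v]((S ⋈[e=h] T)))))) → 5
  σ[a>8](σ[a>=2]((U ∪ π[u,a](ρ[a/c](ρ[u/v]((S ⋈[e=h] T))))))) → 2
  σ[u='r'](σ[a>8](σ[a>=2]((U ∪ π[u,a](ρ[a/c](ρ[u/v]((S ⋈[e=h] T)))))))) → 1

E1 and E2 produce the same multiset:
u | a
r | 9

yes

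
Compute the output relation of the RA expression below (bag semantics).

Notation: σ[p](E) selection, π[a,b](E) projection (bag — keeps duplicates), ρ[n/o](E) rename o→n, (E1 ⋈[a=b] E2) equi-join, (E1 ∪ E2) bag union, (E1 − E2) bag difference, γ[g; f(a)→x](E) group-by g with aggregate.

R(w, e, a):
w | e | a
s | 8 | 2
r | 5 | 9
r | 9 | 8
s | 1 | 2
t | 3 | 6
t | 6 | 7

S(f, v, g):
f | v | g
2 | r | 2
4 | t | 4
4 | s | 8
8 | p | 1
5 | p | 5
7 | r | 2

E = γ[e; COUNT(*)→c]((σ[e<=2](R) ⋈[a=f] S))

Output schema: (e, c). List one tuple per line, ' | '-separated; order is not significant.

Stepwise |·|:
  R → 6
  σ[e<=2](R) → 1
  S → 6
  (σ[e<=2](R) ⋈[a=f] S) → 1
  γ[e; COUNT(*)→c]((σ[e<=2](R) ⋈[a=f] S)) → 1

== RESULT ==
e | c
1 | 1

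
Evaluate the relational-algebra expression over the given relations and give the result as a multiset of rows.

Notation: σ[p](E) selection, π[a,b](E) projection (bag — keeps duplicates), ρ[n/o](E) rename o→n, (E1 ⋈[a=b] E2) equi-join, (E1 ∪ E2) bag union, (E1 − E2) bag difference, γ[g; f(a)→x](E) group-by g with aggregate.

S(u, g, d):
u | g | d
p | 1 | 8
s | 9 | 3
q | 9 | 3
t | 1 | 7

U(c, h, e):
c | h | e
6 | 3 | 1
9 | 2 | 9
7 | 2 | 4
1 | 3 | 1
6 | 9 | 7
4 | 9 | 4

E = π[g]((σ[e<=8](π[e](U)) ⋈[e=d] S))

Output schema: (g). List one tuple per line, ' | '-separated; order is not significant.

Per-node cardinality:
  U → 6
  π[e](U) → 6
  σ[e<=8](π[e](U)) → 5
  S → 4
  (σ[e<=8](π[e](U)) ⋈[e=d] S) → 1
  π[g]((σ[e<=8](π[e](U)) ⋈[e=d] S)) → 1

== RESULT ==
g
1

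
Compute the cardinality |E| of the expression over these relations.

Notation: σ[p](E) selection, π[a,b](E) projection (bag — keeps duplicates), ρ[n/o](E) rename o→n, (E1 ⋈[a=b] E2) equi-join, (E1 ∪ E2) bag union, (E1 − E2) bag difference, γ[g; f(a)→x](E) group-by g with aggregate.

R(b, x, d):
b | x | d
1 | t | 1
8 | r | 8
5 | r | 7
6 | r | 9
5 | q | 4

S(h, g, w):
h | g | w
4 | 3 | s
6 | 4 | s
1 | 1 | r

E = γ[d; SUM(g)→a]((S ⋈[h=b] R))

Stepwise |·|:
  S → 3
  R → 5
  (S ⋈[h=b] R) → 2
  γ[d; SUM(g)→a]((S ⋈[h=b] R)) → 2

|E| = 2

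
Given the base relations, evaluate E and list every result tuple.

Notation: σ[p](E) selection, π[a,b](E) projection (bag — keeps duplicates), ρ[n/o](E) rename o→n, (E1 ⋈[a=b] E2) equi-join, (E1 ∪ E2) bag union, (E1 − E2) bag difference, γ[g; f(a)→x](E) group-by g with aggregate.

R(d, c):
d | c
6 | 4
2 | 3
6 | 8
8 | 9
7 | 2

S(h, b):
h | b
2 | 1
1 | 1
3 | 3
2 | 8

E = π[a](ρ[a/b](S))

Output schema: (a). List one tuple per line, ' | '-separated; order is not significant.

Stepwise |·|:
  S → 4
  ρ[a/b](S) → 4
  π[a](ρ[a/b](S)) → 4

== RESULT ==
a
1
1
3
8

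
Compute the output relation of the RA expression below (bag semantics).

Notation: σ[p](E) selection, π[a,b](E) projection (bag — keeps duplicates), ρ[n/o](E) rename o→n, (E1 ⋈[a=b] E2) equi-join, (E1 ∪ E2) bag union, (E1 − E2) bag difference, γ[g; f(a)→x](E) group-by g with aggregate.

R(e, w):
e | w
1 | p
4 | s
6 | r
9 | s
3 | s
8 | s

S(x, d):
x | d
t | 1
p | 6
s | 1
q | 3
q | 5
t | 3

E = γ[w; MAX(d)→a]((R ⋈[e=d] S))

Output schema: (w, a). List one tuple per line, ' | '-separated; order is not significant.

Row counts bottom-up:
  R → 6
  S → 6
  (R ⋈[e=d] S) → 5
  γ[w; MAX(d)→a]((R ⋈[e=d] S)) → 3

== RESULT ==
w | a
p | 1
r | 6
s | 3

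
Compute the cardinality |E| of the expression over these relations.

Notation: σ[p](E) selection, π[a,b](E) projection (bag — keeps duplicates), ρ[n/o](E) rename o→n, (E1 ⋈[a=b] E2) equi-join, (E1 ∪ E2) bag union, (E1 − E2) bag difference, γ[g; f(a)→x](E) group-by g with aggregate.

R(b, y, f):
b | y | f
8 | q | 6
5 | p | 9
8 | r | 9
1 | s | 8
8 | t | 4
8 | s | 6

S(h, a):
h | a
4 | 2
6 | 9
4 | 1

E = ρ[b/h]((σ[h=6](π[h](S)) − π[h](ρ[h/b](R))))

Per-node cardinality:
  S → 3
  π[h](S) → 3
  σ[h=6](π[h](S)) → 1
  R → 6
  ρ[h/b](R) → 6
  π[h](ρ[h/b](R)) → 6
  (σ[h=6](π[h](S)) − π[h](ρ[h/b](R))) → 1
  ρ[b/h]((σ[h=6](π[h](S)) − π[h](ρ[h/b](R)))) → 1

|E| = 1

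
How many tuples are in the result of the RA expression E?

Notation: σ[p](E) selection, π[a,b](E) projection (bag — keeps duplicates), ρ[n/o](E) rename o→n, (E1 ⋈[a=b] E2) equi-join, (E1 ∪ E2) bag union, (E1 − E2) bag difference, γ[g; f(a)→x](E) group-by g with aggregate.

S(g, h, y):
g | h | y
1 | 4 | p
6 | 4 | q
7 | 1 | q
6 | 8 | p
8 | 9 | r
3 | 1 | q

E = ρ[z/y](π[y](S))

Subexpression sizes:
  S → 6
  π[y](S) → 6
  ρ[z/y](π[y](S)) → 6

|E| = 6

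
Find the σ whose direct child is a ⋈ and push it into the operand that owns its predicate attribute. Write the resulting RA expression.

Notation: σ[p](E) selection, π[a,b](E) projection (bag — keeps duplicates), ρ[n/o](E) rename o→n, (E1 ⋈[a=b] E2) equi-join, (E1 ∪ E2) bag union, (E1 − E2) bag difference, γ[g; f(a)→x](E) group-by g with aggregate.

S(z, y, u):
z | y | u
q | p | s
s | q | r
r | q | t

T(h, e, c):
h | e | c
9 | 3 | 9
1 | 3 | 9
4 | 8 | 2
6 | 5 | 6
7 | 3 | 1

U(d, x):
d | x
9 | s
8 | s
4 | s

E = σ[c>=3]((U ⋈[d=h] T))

σ filters on c, owned by the right side.
E' = (U ⋈[d=h] σ[c>=3](T))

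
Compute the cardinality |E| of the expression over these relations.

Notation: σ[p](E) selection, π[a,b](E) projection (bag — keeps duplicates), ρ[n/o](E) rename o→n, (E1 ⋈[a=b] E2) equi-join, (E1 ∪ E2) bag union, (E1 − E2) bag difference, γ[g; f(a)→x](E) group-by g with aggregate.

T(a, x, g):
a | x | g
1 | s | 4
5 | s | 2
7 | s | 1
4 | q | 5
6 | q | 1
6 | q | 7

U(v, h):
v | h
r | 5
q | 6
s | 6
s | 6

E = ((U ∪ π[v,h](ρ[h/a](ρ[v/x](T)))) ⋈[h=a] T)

Stepwise |·|:
  U → 4
  T → 6
  ρ[v/x](T) → 6
  ρ[h/a](ρ[v/x](T)) → 6
  π[v,h](ρ[h/a](ρ[v/x](T))) → 6
  (U ∪ π[v,h](ρ[h/a](ρ[v/x](T)))) → 10
  T → 6
  ((U ∪ π[v,h](ρ[h/a](ρ[v/x](T)))) ⋈[h=a] T) → 15

|E| = 15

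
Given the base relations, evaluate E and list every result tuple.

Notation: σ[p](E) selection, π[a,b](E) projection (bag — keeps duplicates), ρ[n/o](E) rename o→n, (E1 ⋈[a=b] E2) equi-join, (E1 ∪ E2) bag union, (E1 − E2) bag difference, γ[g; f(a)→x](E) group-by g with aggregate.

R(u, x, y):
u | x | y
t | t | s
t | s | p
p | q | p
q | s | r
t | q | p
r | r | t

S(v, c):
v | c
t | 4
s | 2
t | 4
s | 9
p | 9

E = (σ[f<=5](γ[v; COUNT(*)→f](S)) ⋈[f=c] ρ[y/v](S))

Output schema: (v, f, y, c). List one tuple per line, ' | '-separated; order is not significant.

Stepwise |·|:
  S → 5
  γ[v; COUNT(*)→f](S) → 3
  σ[f<=5](γ[v; COUNT(*)→f](S)) → 3
  S → 5
  ρ[y/v](S) → 5
  (σ[f<=5](γ[v; COUNT(*)→f](S)) ⋈[f=c] ρ[y/v](S)) → 2

== RESULT ==
v | f | y | c
s | 2 | s | 2
t | 2 | s | 2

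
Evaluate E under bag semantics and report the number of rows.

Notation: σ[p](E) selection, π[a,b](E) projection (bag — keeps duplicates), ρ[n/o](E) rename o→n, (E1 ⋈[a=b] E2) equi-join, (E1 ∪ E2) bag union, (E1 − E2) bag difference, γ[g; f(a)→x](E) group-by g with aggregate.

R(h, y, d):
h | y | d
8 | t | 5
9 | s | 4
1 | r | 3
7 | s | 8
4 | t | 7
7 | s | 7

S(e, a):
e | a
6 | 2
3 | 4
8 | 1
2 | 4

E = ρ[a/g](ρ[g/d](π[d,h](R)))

Subexpression sizes:
  R → 6
  π[d,h](R) → 6
  ρ[g/d](π[d,h](R)) → 6
  ρ[a/g](ρ[g/d](π[d,h](R))) → 6

|E| = 6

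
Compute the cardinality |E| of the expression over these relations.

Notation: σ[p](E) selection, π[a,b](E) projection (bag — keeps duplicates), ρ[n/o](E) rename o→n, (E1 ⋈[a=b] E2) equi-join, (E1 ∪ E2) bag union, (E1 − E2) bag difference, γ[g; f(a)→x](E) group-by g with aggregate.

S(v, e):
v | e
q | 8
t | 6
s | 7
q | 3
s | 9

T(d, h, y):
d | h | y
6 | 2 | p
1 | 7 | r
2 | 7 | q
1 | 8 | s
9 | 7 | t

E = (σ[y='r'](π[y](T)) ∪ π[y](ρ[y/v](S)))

Per-node cardinality:
  T → 5
  π[y](T) → 5
  σ[y='r'](π[y](T)) → 1
  S → 5
  ρ[y/v](S) → 5
  π[y](ρ[y/v](S)) → 5
  (σ[y='r'](π[y](T)) ∪ π[y](ρ[y/v](S))) → 6

|E| = 6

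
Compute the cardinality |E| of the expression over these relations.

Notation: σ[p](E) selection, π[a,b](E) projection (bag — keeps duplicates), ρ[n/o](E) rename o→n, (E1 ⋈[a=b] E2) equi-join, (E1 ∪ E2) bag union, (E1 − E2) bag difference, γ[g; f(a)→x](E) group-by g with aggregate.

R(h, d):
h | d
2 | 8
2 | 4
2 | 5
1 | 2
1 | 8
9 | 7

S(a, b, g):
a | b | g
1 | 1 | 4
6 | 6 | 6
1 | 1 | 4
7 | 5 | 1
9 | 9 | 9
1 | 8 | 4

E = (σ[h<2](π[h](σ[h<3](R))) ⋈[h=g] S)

Per-node cardinality:
  R → 6
  σ[h<3](R) → 5
  π[h](σ[h<3](R)) → 5
  σ[h<2](π[h](σ[h<3](R))) → 2
  S → 6
  (σ[h<2](π[h](σ[h<3](R))) ⋈[h=g] S) → 2

|E| = 2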